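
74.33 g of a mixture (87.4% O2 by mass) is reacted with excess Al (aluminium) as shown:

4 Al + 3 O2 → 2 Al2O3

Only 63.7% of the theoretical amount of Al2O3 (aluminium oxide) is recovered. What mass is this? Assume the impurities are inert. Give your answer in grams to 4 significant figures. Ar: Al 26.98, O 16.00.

Pure O2 available = 74.33 g × 0.874 = 64.964 g.
M(O2) = 2(16.00) = 32.00 g/mol.
M(Al2O3) = 2(26.98) + 3(16.00) = 101.96 g/mol.
n(O2) = 64.964 g / 32.00 g/mol = 2.0301 mol.
From the equation the O2:Al2O3 mole ratio is 3:2, so n(Al2O3) = 2.0301 × 2/3 = 1.3534 mol.
Mass of Al2O3 = 1.3534 mol × 101.96 g/mol = 138.00 g.
Actual mass collected = 138.00 g × 0.637 = 87.903 g.

87.90 g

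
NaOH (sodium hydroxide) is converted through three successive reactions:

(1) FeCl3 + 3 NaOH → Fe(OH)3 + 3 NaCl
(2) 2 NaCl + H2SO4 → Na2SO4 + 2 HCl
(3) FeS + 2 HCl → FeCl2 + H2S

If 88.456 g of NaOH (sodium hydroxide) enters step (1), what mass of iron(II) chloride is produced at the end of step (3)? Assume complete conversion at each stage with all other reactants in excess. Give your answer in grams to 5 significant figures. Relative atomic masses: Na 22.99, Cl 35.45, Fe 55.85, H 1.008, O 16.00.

M(NaOH) = 22.99 + 16.00 + 1.008 = 39.998 g/mol.
M(FeCl2) = 55.85 + 2(35.45) = 126.75 g/mol.
n(NaOH) = 88.456 / 39.998 = 2.21151 mol.
Reaction (1): NaOH→NaCl ratio 3:3 ⇒ n(NaCl) = 2.21151 mol.
Reaction (2): NaCl→HCl ratio 2:2 ⇒ n(HCl) = 2.21151 mol.
Reaction (3): HCl→FeCl2 ratio 2:1 ⇒ n(FeCl2) = 1.10576 mol.
Mass of FeCl2 = 1.10576 × 126.75 = 140.154 g.

140.15 g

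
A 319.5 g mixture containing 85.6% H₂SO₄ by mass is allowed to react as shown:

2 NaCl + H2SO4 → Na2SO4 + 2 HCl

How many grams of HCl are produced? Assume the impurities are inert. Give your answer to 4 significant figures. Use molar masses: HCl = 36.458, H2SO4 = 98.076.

203.3 g

Mass of pure H2SO4 = 319.5 g × 0.856 = 273.49 g.
n(H2SO4) = 273.49 g / 98.076 g/mol = 2.7886 mol.
From the equation the H2SO4:HCl mole ratio is 1:2, so n(HCl) = 2.7886 × 2/1 = 5.5771 mol.
Mass of HCl = 5.5771 mol × 36.458 g/mol = 203.33 g.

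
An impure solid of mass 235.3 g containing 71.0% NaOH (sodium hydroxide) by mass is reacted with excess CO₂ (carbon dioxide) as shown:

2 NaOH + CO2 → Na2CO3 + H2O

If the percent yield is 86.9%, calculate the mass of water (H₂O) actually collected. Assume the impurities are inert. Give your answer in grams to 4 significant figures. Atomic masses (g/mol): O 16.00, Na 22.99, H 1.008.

32.70 g

Pure NaOH available = 235.3 g × 0.710 = 167.06 g.
M(NaOH) = 22.99 + 16.00 + 1.008 = 39.998 g/mol.
M(H2O) = 2(1.008) + 16.00 = 18.016 g/mol.
n(NaOH) = 167.06 g / 39.998 g/mol = 4.1768 mol.
From the equation the NaOH:H2O mole ratio is 2:1, so n(H2O) = 4.1768 × 1/2 = 2.0884 mol.
Mass of H2O = 2.0884 mol × 18.016 g/mol = 37.624 g.
Actual mass collected = 37.624 g × 0.869 = 32.696 g.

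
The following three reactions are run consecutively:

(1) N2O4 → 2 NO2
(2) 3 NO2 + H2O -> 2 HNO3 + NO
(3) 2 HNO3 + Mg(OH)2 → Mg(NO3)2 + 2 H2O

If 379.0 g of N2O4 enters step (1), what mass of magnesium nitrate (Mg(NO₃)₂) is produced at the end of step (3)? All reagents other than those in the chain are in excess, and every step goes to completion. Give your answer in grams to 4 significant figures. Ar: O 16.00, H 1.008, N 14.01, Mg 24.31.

M(N2O4) = 2(14.01) + 4(16.00) = 92.02 g/mol.
M(Mg(NO3)2) = 24.31 + 2(14.01) + 6(16.00) = 148.33 g/mol.
n(N2O4) = 379.0 / 92.02 = 4.1187 mol.
Reaction (1): N2O4→NO2 ratio 1:2 ⇒ n(NO2) = 8.2373 mol.
Reaction (2): NO2→HNO3 ratio 3:2 ⇒ n(HNO3) = 5.4916 mol.
Reaction (3): HNO3→Mg(NO3)2 ratio 2:1 ⇒ n(Mg(NO3)2) = 2.7458 mol.
Mass of Mg(NO3)2 = 2.7458 × 148.33 = 407.28 g.

407.3 g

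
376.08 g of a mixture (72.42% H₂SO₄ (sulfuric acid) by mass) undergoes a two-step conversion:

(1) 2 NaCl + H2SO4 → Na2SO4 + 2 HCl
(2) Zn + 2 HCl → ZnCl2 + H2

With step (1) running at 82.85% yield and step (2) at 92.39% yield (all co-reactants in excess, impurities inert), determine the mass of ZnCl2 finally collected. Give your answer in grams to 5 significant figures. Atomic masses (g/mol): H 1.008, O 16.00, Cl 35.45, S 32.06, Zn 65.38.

Pure H2SO4 = 376.08 × 0.7242 = 272.357 g.
M(H2SO4) = 2(1.008) + 32.06 + 4(16.00) = 98.076 g/mol.
M(ZnCl2) = 65.38 + 2(35.45) = 136.28 g/mol.
n(H2SO4) = 272.357 / 98.076 = 2.77700 mol.
Step 1 (H2SO4:HCl = 1:2): theoretical n(HCl) = 5.55400 mol; at 82.85% yield, n(HCl) = 4.60149 mol.
Step 2 (HCl:ZnCl2 = 2:1): theoretical n(ZnCl2) = 2.30075 mol, so theoretical mass = 2.30075 × 136.28 = 313.546 g.
At 92.39% yield, actual mass of ZnCl2 = 313.546 × 0.9239 = 289.685 g.

289.68 g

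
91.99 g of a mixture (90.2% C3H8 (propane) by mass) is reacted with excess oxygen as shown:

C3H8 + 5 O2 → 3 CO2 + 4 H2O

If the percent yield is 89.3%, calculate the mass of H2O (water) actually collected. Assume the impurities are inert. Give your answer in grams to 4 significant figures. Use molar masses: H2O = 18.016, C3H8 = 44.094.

121.1 g

Pure C3H8 available = 91.99 g × 0.902 = 82.975 g.
n(C3H8) = 82.975 g / 44.094 g/mol = 1.8818 mol.
From the equation the C3H8:H2O mole ratio is 1:4, so n(H2O) = 1.8818 × 4/1 = 7.5271 mol.
Mass of H2O = 7.5271 mol × 18.016 g/mol = 135.61 g.
Actual mass collected = 135.61 g × 0.893 = 121.10 g.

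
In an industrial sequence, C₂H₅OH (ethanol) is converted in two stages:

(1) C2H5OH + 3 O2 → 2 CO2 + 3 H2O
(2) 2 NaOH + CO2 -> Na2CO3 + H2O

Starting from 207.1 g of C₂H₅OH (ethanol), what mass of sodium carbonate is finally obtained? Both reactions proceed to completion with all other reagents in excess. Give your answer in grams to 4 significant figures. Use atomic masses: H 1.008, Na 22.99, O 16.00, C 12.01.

953.0 g

M(C2H5OH) = 2(12.01) + 6(1.008) + 16.00 = 46.068 g/mol.
M(Na2CO3) = 2(22.99) + 12.01 + 3(16.00) = 105.99 g/mol.
n(C2H5OH) = 207.10 / 46.068 = 4.4955 mol.
Step 1 gives a 1:2 ratio of C2H5OH to CO2, so n(CO2) = 8.9911 mol.
In step 2 the CO2:Na2CO3 ratio is 1:1, so n(Na2CO3) = 8.9911 mol.
Mass of Na2CO3 = 8.9911 × 105.99 = 952.96 g.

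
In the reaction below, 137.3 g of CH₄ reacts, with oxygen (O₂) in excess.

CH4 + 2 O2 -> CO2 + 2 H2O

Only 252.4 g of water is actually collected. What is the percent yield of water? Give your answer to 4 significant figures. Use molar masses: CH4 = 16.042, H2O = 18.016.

n(CH4) = 137.30 g / 16.042 g/mol = 8.5588 mol.
From the equation the CH4:H2O mole ratio is 1:2, so n(H2O) = 8.5588 × 2/1 = 17.118 mol.
Mass of H2O = 17.118 mol × 18.016 g/mol = 308.39 g.
This is the theoretical yield. Percent yield = 252.4 g / 308.39 g × 100% = 81.844%.

81.84 %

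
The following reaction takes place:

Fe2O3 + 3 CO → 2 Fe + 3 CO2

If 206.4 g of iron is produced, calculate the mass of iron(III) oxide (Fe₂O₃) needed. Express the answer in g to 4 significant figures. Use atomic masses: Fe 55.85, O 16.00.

295.1 g

M(Fe) = 55.85 g/mol.
M(Fe2O3) = 2(55.85) + 3(16.00) = 159.70 g/mol.
n(Fe) = 206.40 g / 55.85 g/mol = 3.6956 mol.
From the equation the Fe:Fe2O3 mole ratio is 2:1, so n(Fe2O3) = 3.6956 × 1/2 = 1.8478 mol.
Mass of Fe2O3 = 1.8478 mol × 159.70 g/mol = 295.09 g.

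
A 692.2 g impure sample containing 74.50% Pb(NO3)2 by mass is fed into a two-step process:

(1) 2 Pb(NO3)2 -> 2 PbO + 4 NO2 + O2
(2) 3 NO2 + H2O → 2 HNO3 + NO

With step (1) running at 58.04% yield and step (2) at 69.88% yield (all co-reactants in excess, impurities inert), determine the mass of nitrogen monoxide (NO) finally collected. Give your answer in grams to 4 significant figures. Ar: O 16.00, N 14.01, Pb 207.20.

12.63 g

Pure Pb(NO3)2 = 692.2 × 0.7450 = 515.69 g.
M(Pb(NO3)2) = 207.20 + 2(14.01) + 6(16.00) = 331.22 g/mol.
M(NO) = 14.01 + 16.00 = 30.01 g/mol.
n(Pb(NO3)2) = 515.69 / 331.22 = 1.5569 mol.
Step 1 (Pb(NO3)2:NO2 = 2:4): theoretical n(NO2) = 3.1139 mol; at 58.04% yield, n(NO2) = 1.8073 mol.
Step 2 (NO2:NO = 3:1): theoretical n(NO) = 0.60243 mol, so theoretical mass = 0.60243 × 30.01 = 18.079 g.
At 69.88% yield, actual mass of NO = 18.079 × 0.6988 = 12.634 g.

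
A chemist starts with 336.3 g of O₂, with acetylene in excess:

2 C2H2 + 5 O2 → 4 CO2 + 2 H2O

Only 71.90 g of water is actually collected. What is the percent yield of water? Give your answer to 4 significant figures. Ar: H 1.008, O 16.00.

M(O2) = 2(16.00) = 32.00 g/mol.
M(H2O) = 2(1.008) + 16.00 = 18.016 g/mol.
n(O2) = 336.30 g / 32.00 g/mol = 10.509 mol.
From the equation the O2:H2O mole ratio is 5:2, so n(H2O) = 10.509 × 2/5 = 4.2038 mol.
Mass of H2O = 4.2038 mol × 18.016 g/mol = 75.735 g.
This is the theoretical yield. Percent yield = 71.90 g / 75.735 g × 100% = 94.937%.

94.94 %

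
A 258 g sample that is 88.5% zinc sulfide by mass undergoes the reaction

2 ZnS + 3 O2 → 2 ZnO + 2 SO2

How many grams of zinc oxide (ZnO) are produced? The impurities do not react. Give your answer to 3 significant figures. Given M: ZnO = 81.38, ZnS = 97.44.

191 g

Mass of pure ZnS = 258 g × 0.885 = 228.3 g.
n(ZnS) = 228.3 g / 97.44 g/mol = 2.343 mol.
From the equation the ZnS:ZnO mole ratio is 2:2, so n(ZnO) = 2.343 × 2/2 = 2.343 mol.
Mass of ZnO = 2.343 mol × 81.38 g/mol = 190.7 g.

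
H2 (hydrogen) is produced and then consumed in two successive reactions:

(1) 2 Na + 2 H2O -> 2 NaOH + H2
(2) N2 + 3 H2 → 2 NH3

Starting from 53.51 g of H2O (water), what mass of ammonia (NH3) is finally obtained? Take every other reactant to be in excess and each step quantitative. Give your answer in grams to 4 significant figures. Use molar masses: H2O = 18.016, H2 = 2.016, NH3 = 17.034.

n(H2O) = 53.510 / 18.016 = 2.9701 mol.
Step 1 gives a 2:1 ratio of H2O to H2, so n(H2) = 1.4851 mol.
In step 2 the H2:NH3 ratio is 3:2, so n(NH3) = 0.99005 mol.
Mass of NH3 = 0.99005 × 17.034 = 16.864 g.

16.86 g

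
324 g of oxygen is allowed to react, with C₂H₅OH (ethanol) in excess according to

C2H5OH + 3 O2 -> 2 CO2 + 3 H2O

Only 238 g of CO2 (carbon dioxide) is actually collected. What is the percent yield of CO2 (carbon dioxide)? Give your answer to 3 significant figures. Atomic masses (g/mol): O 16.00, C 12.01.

M(O2) = 2(16.00) = 32.00 g/mol.
M(CO2) = 12.01 + 2(16.00) = 44.01 g/mol.
n(O2) = 324.0 g / 32.00 g/mol = 10.12 mol.
From the equation the O2:CO2 mole ratio is 3:2, so n(CO2) = 10.12 × 2/3 = 6.750 mol.
Mass of CO2 = 6.750 mol × 44.01 g/mol = 297.1 g.
This is the theoretical yield. Percent yield = 238 g / 297.1 g × 100% = 80.12%.

80.1 %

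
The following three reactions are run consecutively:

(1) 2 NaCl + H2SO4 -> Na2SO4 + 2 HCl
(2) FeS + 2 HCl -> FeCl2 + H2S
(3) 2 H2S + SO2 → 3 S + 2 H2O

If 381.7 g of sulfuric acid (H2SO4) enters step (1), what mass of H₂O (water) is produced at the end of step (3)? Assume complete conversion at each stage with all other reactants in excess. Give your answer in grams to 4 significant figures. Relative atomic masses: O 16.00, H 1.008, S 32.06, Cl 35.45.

M(H2SO4) = 2(1.008) + 32.06 + 4(16.00) = 98.076 g/mol.
M(H2O) = 2(1.008) + 16.00 = 18.016 g/mol.
n(H2SO4) = 381.7 / 98.076 = 3.8919 mol.
Reaction (1): H2SO4→HCl ratio 1:2 ⇒ n(HCl) = 7.7838 mol.
Reaction (2): HCl→H2S ratio 2:1 ⇒ n(H2S) = 3.8919 mol.
Reaction (3): H2S→H2O ratio 2:2 ⇒ n(H2O) = 3.8919 mol.
Mass of H2O = 3.8919 × 18.016 = 70.116 g.

70.12 g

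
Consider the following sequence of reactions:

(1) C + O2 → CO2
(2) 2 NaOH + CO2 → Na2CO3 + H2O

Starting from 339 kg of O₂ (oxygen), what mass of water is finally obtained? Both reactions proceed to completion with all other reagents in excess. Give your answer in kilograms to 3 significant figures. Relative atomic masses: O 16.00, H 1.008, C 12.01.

191 kg

M(O2) = 2(16.00) = 32.00 g/mol.
M(H2O) = 2(1.008) + 16.00 = 18.016 g/mol.
339 kg = 339000 g.
n(O2) = 339000 / 32.00 = 10590 mol.
Step 1 gives a 1:1 ratio of O2 to CO2, so n(CO2) = 10590 mol.
In step 2 the CO2:H2O ratio is 1:1, so n(H2O) = 10590 mol.
Mass of H2O = 10590 × 18.016 = 190900 g = 191 kg.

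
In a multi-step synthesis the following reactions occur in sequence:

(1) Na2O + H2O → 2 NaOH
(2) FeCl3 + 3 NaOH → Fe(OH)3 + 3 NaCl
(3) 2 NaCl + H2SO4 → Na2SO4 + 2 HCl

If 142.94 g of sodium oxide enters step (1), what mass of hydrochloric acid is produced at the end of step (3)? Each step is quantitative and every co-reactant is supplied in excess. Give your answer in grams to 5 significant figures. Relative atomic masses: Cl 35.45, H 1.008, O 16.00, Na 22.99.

M(Na2O) = 2(22.99) + 16.00 = 61.98 g/mol.
M(HCl) = 1.008 + 35.45 = 36.458 g/mol.
n(Na2O) = 142.94 / 61.98 = 2.30623 mol.
Reaction (1): Na2O→NaOH ratio 1:2 ⇒ n(NaOH) = 4.61246 mol.
Reaction (2): NaOH→NaCl ratio 3:3 ⇒ n(NaCl) = 4.61246 mol.
Reaction (3): NaCl→HCl ratio 2:2 ⇒ n(HCl) = 4.61246 mol.
Mass of HCl = 4.61246 × 36.458 = 168.161 g.

168.16 g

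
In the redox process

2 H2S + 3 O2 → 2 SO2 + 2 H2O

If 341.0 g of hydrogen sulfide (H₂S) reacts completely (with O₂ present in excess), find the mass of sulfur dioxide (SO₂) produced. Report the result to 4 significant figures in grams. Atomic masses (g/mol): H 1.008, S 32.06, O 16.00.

641.1 g

M(H2S) = 2(1.008) + 32.06 = 34.076 g/mol.
M(SO2) = 32.06 + 2(16.00) = 64.06 g/mol.
n(H2S) = 341.00 g / 34.076 g/mol = 10.007 mol.
From the equation the H2S:SO2 mole ratio is 2:2, so n(SO2) = 10.007 × 2/2 = 10.007 mol.
Mass of SO2 = 10.007 mol × 64.06 g/mol = 641.05 g.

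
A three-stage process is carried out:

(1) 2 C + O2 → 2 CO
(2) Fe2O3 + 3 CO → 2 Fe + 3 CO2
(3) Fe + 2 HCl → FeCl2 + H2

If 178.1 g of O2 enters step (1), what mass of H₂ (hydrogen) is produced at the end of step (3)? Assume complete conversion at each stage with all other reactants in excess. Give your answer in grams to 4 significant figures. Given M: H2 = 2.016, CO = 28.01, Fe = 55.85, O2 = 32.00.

14.96 g

n(O2) = 178.1 / 32.00 = 5.5656 mol.
Reaction (1): O2→CO ratio 1:2 ⇒ n(CO) = 11.131 mol.
Reaction (2): CO→Fe ratio 3:2 ⇒ n(Fe) = 7.4208 mol.
Reaction (3): Fe→H2 ratio 1:1 ⇒ n(H2) = 7.4208 mol.
Mass of H2 = 7.4208 × 2.016 = 14.960 g.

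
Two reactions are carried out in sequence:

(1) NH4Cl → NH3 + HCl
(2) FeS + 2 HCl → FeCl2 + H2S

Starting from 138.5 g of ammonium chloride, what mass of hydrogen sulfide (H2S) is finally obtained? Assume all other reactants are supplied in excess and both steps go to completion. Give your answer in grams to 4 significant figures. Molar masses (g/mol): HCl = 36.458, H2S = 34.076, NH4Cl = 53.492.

n(NH4Cl) = 138.50 / 53.492 = 2.5892 mol.
Step 1 gives a 1:1 ratio of NH4Cl to HCl, so n(HCl) = 2.5892 mol.
In step 2 the HCl:H2S ratio is 2:1, so n(H2S) = 1.2946 mol.
Mass of H2S = 1.2946 × 34.076 = 44.114 g.

44.11 g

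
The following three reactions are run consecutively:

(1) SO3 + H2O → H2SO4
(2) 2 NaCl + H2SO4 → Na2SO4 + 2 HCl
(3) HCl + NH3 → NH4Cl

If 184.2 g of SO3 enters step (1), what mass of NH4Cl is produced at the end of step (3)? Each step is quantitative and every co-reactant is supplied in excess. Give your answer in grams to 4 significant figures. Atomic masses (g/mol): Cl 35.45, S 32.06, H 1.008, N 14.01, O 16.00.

M(SO3) = 32.06 + 3(16.00) = 80.06 g/mol.
M(NH4Cl) = 14.01 + 4(1.008) + 35.45 = 53.492 g/mol.
n(SO3) = 184.2 / 80.06 = 2.3008 mol.
Reaction (1): SO3→H2SO4 ratio 1:1 ⇒ n(H2SO4) = 2.3008 mol.
Reaction (2): H2SO4→HCl ratio 1:2 ⇒ n(HCl) = 4.6015 mol.
Reaction (3): HCl→NH4Cl ratio 1:1 ⇒ n(NH4Cl) = 4.6015 mol.
Mass of NH4Cl = 4.6015 × 53.492 = 246.15 g.

246.1 g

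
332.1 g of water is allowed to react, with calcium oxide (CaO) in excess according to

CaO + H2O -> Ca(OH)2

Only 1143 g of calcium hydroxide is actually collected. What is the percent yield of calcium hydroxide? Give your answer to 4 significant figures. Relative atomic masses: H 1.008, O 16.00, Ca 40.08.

83.68 %

M(H2O) = 2(1.008) + 16.00 = 18.016 g/mol.
M(Ca(OH)2) = 40.08 + 2(16.00) + 2(1.008) = 74.096 g/mol.
n(H2O) = 332.10 g / 18.016 g/mol = 18.434 mol.
From the equation the H2O:Ca(OH)2 mole ratio is 1:1, so n(Ca(OH)2) = 18.434 × 1/1 = 18.434 mol.
Mass of Ca(OH)2 = 18.434 mol × 74.096 g/mol = 1365.9 g.
This is the theoretical yield. Percent yield = 1143 g / 1365.9 g × 100% = 83.684%.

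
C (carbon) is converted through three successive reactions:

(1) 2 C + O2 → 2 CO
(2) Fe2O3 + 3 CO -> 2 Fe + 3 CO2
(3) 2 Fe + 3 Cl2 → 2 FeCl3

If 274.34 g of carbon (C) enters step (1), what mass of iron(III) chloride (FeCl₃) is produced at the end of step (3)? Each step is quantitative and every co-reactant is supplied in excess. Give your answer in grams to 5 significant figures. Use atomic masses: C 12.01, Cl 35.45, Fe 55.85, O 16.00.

M(C) = 12.01 g/mol.
M(FeCl3) = 55.85 + 3(35.45) = 162.20 g/mol.
n(C) = 274.34 / 12.01 = 22.8426 mol.
Reaction (1): C→CO ratio 2:2 ⇒ n(CO) = 22.8426 mol.
Reaction (2): CO→Fe ratio 3:2 ⇒ n(Fe) = 15.2284 mol.
Reaction (3): Fe→FeCl3 ratio 2:2 ⇒ n(FeCl3) = 15.2284 mol.
Mass of FeCl3 = 15.2284 × 162.20 = 2470.05 g.

2470.0 g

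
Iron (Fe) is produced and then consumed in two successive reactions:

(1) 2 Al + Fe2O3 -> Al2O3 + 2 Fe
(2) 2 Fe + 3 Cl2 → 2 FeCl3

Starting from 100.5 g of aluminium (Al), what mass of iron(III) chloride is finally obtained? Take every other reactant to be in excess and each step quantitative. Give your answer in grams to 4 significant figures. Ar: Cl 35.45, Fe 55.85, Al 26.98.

604.2 g

M(Al) = 26.98 g/mol.
M(FeCl3) = 55.85 + 3(35.45) = 162.20 g/mol.
n(Al) = 100.50 / 26.98 = 3.7250 mol.
Step 1 gives a 2:2 ratio of Al to Fe, so n(Fe) = 3.7250 mol.
In step 2 the Fe:FeCl3 ratio is 2:2, so n(FeCl3) = 3.7250 mol.
Mass of FeCl3 = 3.7250 × 162.20 = 604.19 g.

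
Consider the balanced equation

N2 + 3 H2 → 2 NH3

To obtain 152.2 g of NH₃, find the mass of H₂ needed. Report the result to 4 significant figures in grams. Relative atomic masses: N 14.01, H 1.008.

M(NH3) = 14.01 + 3(1.008) = 17.034 g/mol.
M(H2) = 2(1.008) = 2.016 g/mol.
n(NH3) = 152.20 g / 17.034 g/mol = 8.9351 mol.
From the equation the NH3:H2 mole ratio is 2:3, so n(H2) = 8.9351 × 3/2 = 13.403 mol.
Mass of H2 = 13.403 mol × 2.016 g/mol = 27.020 g.

27.02 g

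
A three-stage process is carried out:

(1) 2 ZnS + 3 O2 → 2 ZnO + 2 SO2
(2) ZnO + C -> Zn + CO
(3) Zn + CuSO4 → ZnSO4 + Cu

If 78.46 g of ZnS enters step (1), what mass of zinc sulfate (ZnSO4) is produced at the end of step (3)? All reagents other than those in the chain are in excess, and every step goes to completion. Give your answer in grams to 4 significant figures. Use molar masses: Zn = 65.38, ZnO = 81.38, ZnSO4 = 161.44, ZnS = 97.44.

n(ZnS) = 78.46 / 97.44 = 0.80521 mol.
Reaction (1): ZnS→ZnO ratio 2:2 ⇒ n(ZnO) = 0.80521 mol.
Reaction (2): ZnO→Zn ratio 1:1 ⇒ n(Zn) = 0.80521 mol.
Reaction (3): Zn→ZnSO4 ratio 1:1 ⇒ n(ZnSO4) = 0.80521 mol.
Mass of ZnSO4 = 0.80521 × 161.44 = 129.99 g.

130.0 g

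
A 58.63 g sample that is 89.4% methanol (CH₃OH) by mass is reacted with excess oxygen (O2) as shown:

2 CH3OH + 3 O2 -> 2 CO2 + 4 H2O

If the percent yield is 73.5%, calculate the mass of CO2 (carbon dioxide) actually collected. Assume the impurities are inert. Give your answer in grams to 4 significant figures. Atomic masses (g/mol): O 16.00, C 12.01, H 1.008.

Pure CH3OH available = 58.63 g × 0.894 = 52.415 g.
M(CH3OH) = 12.01 + 4(1.008) + 16.00 = 32.042 g/mol.
M(CO2) = 12.01 + 2(16.00) = 44.01 g/mol.
n(CH3OH) = 52.415 g / 32.042 g/mol = 1.6358 mol.
From the equation the CH3OH:CO2 mole ratio is 2:2, so n(CO2) = 1.6358 × 2/2 = 1.6358 mol.
Mass of CO2 = 1.6358 mol × 44.01 g/mol = 71.993 g.
Actual mass collected = 71.993 g × 0.735 = 52.915 g.

52.91 g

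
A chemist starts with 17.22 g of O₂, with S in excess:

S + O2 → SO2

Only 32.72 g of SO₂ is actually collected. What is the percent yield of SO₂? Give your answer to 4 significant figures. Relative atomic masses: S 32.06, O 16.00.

M(O2) = 2(16.00) = 32.00 g/mol.
M(SO2) = 32.06 + 2(16.00) = 64.06 g/mol.
n(O2) = 17.220 g / 32.00 g/mol = 0.53812 mol.
From the equation the O2:SO2 mole ratio is 1:1, so n(SO2) = 0.53812 × 1/1 = 0.53812 mol.
Mass of SO2 = 0.53812 mol × 64.06 g/mol = 34.472 g.
This is the theoretical yield. Percent yield = 32.72 g / 34.472 g × 100% = 94.917%.

94.92 %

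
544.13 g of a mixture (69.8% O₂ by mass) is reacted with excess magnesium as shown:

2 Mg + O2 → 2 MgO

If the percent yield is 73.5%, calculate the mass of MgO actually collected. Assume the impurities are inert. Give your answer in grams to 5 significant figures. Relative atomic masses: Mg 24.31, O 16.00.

703.30 g

Pure O2 available = 544.13 g × 0.698 = 379.803 g.
M(O2) = 2(16.00) = 32.00 g/mol.
M(MgO) = 24.31 + 16.00 = 40.31 g/mol.
n(O2) = 379.803 g / 32.00 g/mol = 11.8688 mol.
From the equation the O2:MgO mole ratio is 1:2, so n(MgO) = 11.8688 × 2/1 = 23.7377 mol.
Mass of MgO = 23.7377 mol × 40.31 g/mol = 956.866 g.
Actual mass collected = 956.866 g × 0.735 = 703.296 g.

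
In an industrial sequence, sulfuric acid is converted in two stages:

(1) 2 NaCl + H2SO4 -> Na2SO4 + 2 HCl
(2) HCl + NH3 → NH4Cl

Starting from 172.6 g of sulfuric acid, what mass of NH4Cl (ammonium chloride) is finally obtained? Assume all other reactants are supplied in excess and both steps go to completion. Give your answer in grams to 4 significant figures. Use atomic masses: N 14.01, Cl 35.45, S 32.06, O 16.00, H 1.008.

188.3 g

M(H2SO4) = 2(1.008) + 32.06 + 4(16.00) = 98.076 g/mol.
M(NH4Cl) = 14.01 + 4(1.008) + 35.45 = 53.492 g/mol.
n(H2SO4) = 172.60 / 98.076 = 1.7599 mol.
Step 1 gives a 1:2 ratio of H2SO4 to HCl, so n(HCl) = 3.5197 mol.
In step 2 the HCl:NH4Cl ratio is 1:1, so n(NH4Cl) = 3.5197 mol.
Mass of NH4Cl = 3.5197 × 53.492 = 188.28 g.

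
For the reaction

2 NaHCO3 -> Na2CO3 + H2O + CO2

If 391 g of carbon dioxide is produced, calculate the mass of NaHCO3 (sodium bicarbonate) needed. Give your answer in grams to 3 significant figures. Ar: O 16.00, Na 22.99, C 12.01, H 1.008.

M(CO2) = 12.01 + 2(16.00) = 44.01 g/mol.
M(NaHCO3) = 22.99 + 1.008 + 12.01 + 3(16.00) = 84.008 g/mol.
n(CO2) = 391.0 g / 44.01 g/mol = 8.884 mol.
From the equation the CO2:NaHCO3 mole ratio is 1:2, so n(NaHCO3) = 8.884 × 2/1 = 17.77 mol.
Mass of NaHCO3 = 17.77 mol × 84.008 g/mol = 1493 g.

1490 g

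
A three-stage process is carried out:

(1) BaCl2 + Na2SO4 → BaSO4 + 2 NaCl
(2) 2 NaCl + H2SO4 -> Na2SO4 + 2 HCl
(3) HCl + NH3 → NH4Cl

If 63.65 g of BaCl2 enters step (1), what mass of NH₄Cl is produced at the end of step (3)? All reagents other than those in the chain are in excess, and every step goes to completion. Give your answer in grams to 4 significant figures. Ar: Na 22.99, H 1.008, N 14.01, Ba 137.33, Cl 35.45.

32.70 g

M(BaCl2) = 137.33 + 2(35.45) = 208.23 g/mol.
M(NH4Cl) = 14.01 + 4(1.008) + 35.45 = 53.492 g/mol.
n(BaCl2) = 63.65 / 208.23 = 0.30567 mol.
Reaction (1): BaCl2→NaCl ratio 1:2 ⇒ n(NaCl) = 0.61134 mol.
Reaction (2): NaCl→HCl ratio 2:2 ⇒ n(HCl) = 0.61134 mol.
Reaction (3): HCl→NH4Cl ratio 1:1 ⇒ n(NH4Cl) = 0.61134 mol.
Mass of NH4Cl = 0.61134 × 53.492 = 32.702 g.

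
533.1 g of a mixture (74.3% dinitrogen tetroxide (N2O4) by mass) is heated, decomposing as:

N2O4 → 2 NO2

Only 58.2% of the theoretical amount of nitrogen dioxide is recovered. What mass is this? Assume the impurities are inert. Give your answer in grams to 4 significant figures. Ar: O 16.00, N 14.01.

Pure N2O4 available = 533.1 g × 0.743 = 396.09 g.
M(N2O4) = 2(14.01) + 4(16.00) = 92.02 g/mol.
M(NO2) = 14.01 + 2(16.00) = 46.01 g/mol.
n(N2O4) = 396.09 g / 92.02 g/mol = 4.3044 mol.
From the equation the N2O4:NO2 mole ratio is 1:2, so n(NO2) = 4.3044 × 2/1 = 8.6089 mol.
Mass of NO2 = 8.6089 mol × 46.01 g/mol = 396.09 g.
Actual mass collected = 396.09 g × 0.582 = 230.53 g.

230.5 g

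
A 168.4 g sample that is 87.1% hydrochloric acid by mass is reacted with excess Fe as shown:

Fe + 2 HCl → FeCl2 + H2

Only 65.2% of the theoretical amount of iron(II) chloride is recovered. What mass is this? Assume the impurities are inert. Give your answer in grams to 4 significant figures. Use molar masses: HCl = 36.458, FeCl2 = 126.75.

166.2 g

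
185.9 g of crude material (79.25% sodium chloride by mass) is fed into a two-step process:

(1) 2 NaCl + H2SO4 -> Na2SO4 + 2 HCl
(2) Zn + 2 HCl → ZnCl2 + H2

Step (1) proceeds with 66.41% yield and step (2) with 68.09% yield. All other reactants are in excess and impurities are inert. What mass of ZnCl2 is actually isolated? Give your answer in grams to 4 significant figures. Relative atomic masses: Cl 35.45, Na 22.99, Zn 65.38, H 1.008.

77.68 g

Pure NaCl = 185.9 × 0.7925 = 147.33 g.
M(NaCl) = 22.99 + 35.45 = 58.44 g/mol.
M(ZnCl2) = 65.38 + 2(35.45) = 136.28 g/mol.
n(NaCl) = 147.33 / 58.44 = 2.5210 mol.
Step 1 (NaCl:HCl = 2:2): theoretical n(HCl) = 2.5210 mol; at 66.41% yield, n(HCl) = 1.6742 mol.
Step 2 (HCl:ZnCl2 = 2:1): theoretical n(ZnCl2) = 0.83709 mol, so theoretical mass = 0.83709 × 136.28 = 114.08 g.
At 68.09% yield, actual mass of ZnCl2 = 114.08 × 0.6809 = 77.676 g.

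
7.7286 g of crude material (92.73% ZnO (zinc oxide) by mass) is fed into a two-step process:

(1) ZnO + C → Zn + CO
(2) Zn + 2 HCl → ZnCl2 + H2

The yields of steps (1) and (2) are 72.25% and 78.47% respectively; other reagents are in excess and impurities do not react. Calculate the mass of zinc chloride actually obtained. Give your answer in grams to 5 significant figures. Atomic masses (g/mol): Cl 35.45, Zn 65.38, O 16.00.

Pure ZnO = 7.7286 × 0.9273 = 7.16673 g.
M(ZnO) = 65.38 + 16.00 = 81.38 g/mol.
M(ZnCl2) = 65.38 + 2(35.45) = 136.28 g/mol.
n(ZnO) = 7.16673 / 81.38 = 0.0880650 mol.
Step 1 (ZnO:Zn = 1:1): theoretical n(Zn) = 0.0880650 mol; at 72.25% yield, n(Zn) = 0.0636270 mol.
Step 2 (Zn:ZnCl2 = 1:1): theoretical n(ZnCl2) = 0.0636270 mol, so theoretical mass = 0.0636270 × 136.28 = 8.67108 g.
At 78.47% yield, actual mass of ZnCl2 = 8.67108 × 0.7847 = 6.80420 g.

6.8042 g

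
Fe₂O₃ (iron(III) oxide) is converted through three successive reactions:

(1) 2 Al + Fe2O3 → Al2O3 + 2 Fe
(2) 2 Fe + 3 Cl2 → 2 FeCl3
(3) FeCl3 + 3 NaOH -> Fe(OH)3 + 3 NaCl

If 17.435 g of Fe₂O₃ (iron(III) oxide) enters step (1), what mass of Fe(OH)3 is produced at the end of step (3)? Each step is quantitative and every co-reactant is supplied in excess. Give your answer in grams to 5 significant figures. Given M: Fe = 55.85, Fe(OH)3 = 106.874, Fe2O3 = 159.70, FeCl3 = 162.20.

n(Fe2O3) = 17.435 / 159.70 = 0.109173 mol.
Reaction (1): Fe2O3→Fe ratio 1:2 ⇒ n(Fe) = 0.218347 mol.
Reaction (2): Fe→FeCl3 ratio 2:2 ⇒ n(FeCl3) = 0.218347 mol.
Reaction (3): FeCl3→Fe(OH)3 ratio 1:1 ⇒ n(Fe(OH)3) = 0.218347 mol.
Mass of Fe(OH)3 = 0.218347 × 106.874 = 23.3356 g.

23.336 g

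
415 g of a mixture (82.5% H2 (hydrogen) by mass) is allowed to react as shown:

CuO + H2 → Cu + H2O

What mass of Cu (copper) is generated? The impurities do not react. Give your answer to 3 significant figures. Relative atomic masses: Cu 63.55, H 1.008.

Mass of pure H2 = 415 g × 0.825 = 342.4 g.
M(H2) = 2(1.008) = 2.016 g/mol.
M(Cu) = 63.55 g/mol.
n(H2) = 342.4 g / 2.016 g/mol = 169.8 mol.
From the equation the H2:Cu mole ratio is 1:1, so n(Cu) = 169.8 × 1/1 = 169.8 mol.
Mass of Cu = 169.8 mol × 63.55 g/mol = 10790 g.

10800 g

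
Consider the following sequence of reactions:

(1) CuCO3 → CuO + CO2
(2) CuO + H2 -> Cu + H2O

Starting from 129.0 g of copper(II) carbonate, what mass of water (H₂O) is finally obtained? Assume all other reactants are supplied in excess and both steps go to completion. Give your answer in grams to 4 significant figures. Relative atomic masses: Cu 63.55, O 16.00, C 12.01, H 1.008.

M(CuCO3) = 63.55 + 12.01 + 3(16.00) = 123.56 g/mol.
M(H2O) = 2(1.008) + 16.00 = 18.016 g/mol.
n(CuCO3) = 129.00 / 123.56 = 1.0440 mol.
Step 1 gives a 1:1 ratio of CuCO3 to CuO, so n(CuO) = 1.0440 mol.
In step 2 the CuO:H2O ratio is 1:1, so n(H2O) = 1.0440 mol.
Mass of H2O = 1.0440 × 18.016 = 18.809 g.

18.81 g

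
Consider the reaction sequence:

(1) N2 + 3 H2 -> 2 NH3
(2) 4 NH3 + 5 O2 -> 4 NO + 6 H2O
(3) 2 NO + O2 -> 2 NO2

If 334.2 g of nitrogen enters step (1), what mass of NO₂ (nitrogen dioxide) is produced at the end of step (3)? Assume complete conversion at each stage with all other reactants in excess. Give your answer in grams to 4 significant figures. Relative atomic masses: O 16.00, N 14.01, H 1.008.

M(N2) = 2(14.01) = 28.02 g/mol.
M(NO2) = 14.01 + 2(16.00) = 46.01 g/mol.
n(N2) = 334.2 / 28.02 = 11.927 mol.
Reaction (1): N2→NH3 ratio 1:2 ⇒ n(NH3) = 23.854 mol.
Reaction (2): NH3→NO ratio 4:4 ⇒ n(NO) = 23.854 mol.
Reaction (3): NO→NO2 ratio 2:2 ⇒ n(NO2) = 23.854 mol.
Mass of NO2 = 23.854 × 46.01 = 1097.5 g.

1098 g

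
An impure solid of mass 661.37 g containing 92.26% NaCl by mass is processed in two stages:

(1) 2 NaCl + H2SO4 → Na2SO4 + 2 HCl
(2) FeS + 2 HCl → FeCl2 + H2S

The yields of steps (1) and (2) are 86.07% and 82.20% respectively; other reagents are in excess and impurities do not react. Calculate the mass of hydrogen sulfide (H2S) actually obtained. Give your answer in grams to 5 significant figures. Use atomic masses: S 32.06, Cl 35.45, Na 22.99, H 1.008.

125.86 g

Pure NaCl = 661.37 × 0.9226 = 610.180 g.
M(NaCl) = 22.99 + 35.45 = 58.44 g/mol.
M(H2S) = 2(1.008) + 32.06 = 34.076 g/mol.
n(NaCl) = 610.180 / 58.44 = 10.4411 mol.
Step 1 (NaCl:HCl = 2:2): theoretical n(HCl) = 10.4411 mol; at 86.07% yield, n(HCl) = 8.98669 mol.
Step 2 (HCl:H2S = 2:1): theoretical n(H2S) = 4.49334 mol, so theoretical mass = 4.49334 × 34.076 = 153.115 g.
At 82.20% yield, actual mass of H2S = 153.115 × 0.8220 = 125.861 g.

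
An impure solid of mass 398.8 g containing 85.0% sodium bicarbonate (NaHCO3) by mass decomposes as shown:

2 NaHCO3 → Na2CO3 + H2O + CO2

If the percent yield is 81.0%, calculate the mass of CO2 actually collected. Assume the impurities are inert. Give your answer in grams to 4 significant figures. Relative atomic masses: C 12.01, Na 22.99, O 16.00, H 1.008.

Pure NaHCO3 available = 398.8 g × 0.850 = 338.98 g.
M(NaHCO3) = 22.99 + 1.008 + 12.01 + 3(16.00) = 84.008 g/mol.
M(CO2) = 12.01 + 2(16.00) = 44.01 g/mol.
n(NaHCO3) = 338.98 g / 84.008 g/mol = 4.0351 mol.
From the equation the NaHCO3:CO2 mole ratio is 2:1, so n(CO2) = 4.0351 × 1/2 = 2.0175 mol.
Mass of CO2 = 2.0175 mol × 44.01 g/mol = 88.792 g.
Actual mass collected = 88.792 g × 0.810 = 71.922 g.

71.92 g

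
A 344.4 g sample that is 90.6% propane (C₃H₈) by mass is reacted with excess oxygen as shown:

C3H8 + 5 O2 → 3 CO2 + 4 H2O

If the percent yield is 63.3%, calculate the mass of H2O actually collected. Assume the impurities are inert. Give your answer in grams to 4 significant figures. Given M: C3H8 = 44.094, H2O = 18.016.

322.8 g

Pure C3H8 available = 344.4 g × 0.906 = 312.03 g.
n(C3H8) = 312.03 g / 44.094 g/mol = 7.0764 mol.
From the equation the C3H8:H2O mole ratio is 1:4, so n(H2O) = 7.0764 × 4/1 = 28.306 mol.
Mass of H2O = 28.306 mol × 18.016 g/mol = 509.95 g.
Actual mass collected = 509.95 g × 0.633 = 322.80 g.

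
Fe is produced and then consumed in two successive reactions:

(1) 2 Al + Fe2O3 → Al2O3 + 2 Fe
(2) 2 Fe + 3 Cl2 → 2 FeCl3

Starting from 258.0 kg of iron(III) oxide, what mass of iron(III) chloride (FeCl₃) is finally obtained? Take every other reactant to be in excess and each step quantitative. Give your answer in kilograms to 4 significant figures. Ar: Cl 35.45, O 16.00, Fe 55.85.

524.1 kg

M(Fe2O3) = 2(55.85) + 3(16.00) = 159.70 g/mol.
M(FeCl3) = 55.85 + 3(35.45) = 162.20 g/mol.
258.0 kg = 258000 g.
n(Fe2O3) = 258000 / 159.70 = 1615.5 mol.
Step 1 gives a 1:2 ratio of Fe2O3 to Fe, so n(Fe) = 3231.1 mol.
In step 2 the Fe:FeCl3 ratio is 2:2, so n(FeCl3) = 3231.1 mol.
Mass of FeCl3 = 3231.1 × 162.20 = 524080 g = 524.1 kg.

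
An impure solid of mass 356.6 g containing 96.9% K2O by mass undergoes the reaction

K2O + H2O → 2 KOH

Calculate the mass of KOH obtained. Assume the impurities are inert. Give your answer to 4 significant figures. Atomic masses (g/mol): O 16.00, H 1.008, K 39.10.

Mass of pure K2O = 356.6 g × 0.969 = 345.55 g.
M(K2O) = 2(39.10) + 16.00 = 94.20 g/mol.
M(KOH) = 39.10 + 16.00 + 1.008 = 56.108 g/mol.
n(K2O) = 345.55 g / 94.20 g/mol = 3.6682 mol.
From the equation the K2O:KOH mole ratio is 1:2, so n(KOH) = 3.6682 × 2/1 = 7.3364 mol.
Mass of KOH = 7.3364 mol × 56.108 g/mol = 411.63 g.

411.6 g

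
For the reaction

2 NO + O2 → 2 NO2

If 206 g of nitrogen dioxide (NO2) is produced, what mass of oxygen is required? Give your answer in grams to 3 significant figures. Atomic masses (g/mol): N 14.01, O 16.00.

71.6 g

M(NO2) = 14.01 + 2(16.00) = 46.01 g/mol.
M(O2) = 2(16.00) = 32.00 g/mol.
n(NO2) = 206.0 g / 46.01 g/mol = 4.477 mol.
From the equation the NO2:O2 mole ratio is 2:1, so n(O2) = 4.477 × 1/2 = 2.239 mol.
Mass of O2 = 2.239 mol × 32.00 g/mol = 71.64 g.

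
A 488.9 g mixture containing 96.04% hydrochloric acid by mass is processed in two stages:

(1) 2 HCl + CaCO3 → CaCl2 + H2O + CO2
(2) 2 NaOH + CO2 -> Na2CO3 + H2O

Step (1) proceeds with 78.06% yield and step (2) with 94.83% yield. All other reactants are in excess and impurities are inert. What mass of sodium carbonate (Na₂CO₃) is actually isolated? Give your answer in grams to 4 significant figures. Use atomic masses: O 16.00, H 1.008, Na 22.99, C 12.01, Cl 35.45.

505.2 g

Pure HCl = 488.9 × 0.9604 = 469.54 g.
M(HCl) = 1.008 + 35.45 = 36.458 g/mol.
M(Na2CO3) = 2(22.99) + 12.01 + 3(16.00) = 105.99 g/mol.
n(HCl) = 469.54 / 36.458 = 12.879 mol.
Step 1 (HCl:CO2 = 2:1): theoretical n(CO2) = 6.4395 mol; at 78.06% yield, n(CO2) = 5.0266 mol.
Step 2 (CO2:Na2CO3 = 1:1): theoretical n(Na2CO3) = 5.0266 mol, so theoretical mass = 5.0266 × 105.99 = 532.77 g.
At 94.83% yield, actual mass of Na2CO3 = 532.77 × 0.9483 = 505.23 g.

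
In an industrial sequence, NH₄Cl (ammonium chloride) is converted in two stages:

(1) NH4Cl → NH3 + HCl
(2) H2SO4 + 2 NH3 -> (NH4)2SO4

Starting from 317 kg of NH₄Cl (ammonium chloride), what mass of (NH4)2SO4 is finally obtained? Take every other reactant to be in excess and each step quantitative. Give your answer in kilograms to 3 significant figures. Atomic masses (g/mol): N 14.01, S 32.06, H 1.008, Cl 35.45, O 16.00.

M(NH4Cl) = 14.01 + 4(1.008) + 35.45 = 53.492 g/mol.
M((NH4)2SO4) = 2(14.01) + 8(1.008) + 32.06 + 4(16.00) = 132.144 g/mol.
317 kg = 317000 g.
n(NH4Cl) = 317000 / 53.492 = 5926 mol.
Step 1 gives a 1:1 ratio of NH4Cl to NH3, so n(NH3) = 5926 mol.
In step 2 the NH3:(NH4)2SO4 ratio is 2:1, so n((NH4)2SO4) = 2963 mol.
Mass of (NH4)2SO4 = 2963 × 132.144 = 391600 g = 392 kg.

392 kg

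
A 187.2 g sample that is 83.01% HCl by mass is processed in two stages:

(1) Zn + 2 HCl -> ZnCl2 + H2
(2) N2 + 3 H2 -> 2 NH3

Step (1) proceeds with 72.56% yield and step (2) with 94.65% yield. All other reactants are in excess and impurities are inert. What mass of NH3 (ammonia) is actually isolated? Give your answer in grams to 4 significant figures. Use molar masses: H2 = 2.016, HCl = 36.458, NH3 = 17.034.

Pure HCl = 187.2 × 0.8301 = 155.39 g.
n(HCl) = 155.39 / 36.458 = 4.2623 mol.
Step 1 (HCl:H2 = 2:1): theoretical n(H2) = 2.1311 mol; at 72.56% yield, n(H2) = 1.5464 mol.
Step 2 (H2:NH3 = 3:2): theoretical n(NH3) = 1.0309 mol, so theoretical mass = 1.0309 × 17.034 = 17.560 g.
At 94.65% yield, actual mass of NH3 = 17.560 × 0.9465 = 16.621 g.

16.62 g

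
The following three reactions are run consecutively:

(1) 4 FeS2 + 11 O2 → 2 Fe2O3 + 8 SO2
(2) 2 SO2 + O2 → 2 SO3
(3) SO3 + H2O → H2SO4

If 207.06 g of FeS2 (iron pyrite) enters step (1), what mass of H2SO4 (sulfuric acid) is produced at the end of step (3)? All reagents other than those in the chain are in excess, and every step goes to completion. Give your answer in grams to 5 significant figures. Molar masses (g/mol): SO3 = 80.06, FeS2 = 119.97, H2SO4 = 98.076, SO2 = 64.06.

n(FeS2) = 207.06 / 119.97 = 1.72593 mol.
Reaction (1): FeS2→SO2 ratio 4:8 ⇒ n(SO2) = 3.45186 mol.
Reaction (2): SO2→SO3 ratio 2:2 ⇒ n(SO3) = 3.45186 mol.
Reaction (3): SO3→H2SO4 ratio 1:1 ⇒ n(H2SO4) = 3.45186 mol.
Mass of H2SO4 = 3.45186 × 98.076 = 338.545 g.

338.54 g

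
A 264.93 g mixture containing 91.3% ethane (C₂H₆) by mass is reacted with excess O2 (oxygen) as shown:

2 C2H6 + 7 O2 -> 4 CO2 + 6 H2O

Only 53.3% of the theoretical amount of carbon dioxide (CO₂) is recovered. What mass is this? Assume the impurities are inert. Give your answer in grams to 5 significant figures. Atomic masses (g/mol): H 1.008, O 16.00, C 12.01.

Pure C2H6 available = 264.93 g × 0.913 = 241.881 g.
M(C2H6) = 2(12.01) + 6(1.008) = 30.068 g/mol.
M(CO2) = 12.01 + 2(16.00) = 44.01 g/mol.
n(C2H6) = 241.881 g / 30.068 g/mol = 8.04447 mol.
From the equation the C2H6:CO2 mole ratio is 2:4, so n(CO2) = 8.04447 × 4/2 = 16.0889 mol.
Mass of CO2 = 16.0889 mol × 44.01 g/mol = 708.074 g.
Actual mass collected = 708.074 g × 0.533 = 377.404 g.

377.40 g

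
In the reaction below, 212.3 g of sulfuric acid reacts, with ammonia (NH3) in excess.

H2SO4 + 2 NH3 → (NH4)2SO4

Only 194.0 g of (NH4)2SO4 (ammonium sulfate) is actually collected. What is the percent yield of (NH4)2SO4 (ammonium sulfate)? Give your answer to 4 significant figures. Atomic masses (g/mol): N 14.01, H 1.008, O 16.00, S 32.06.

67.82 %

M(H2SO4) = 2(1.008) + 32.06 + 4(16.00) = 98.076 g/mol.
M((NH4)2SO4) = 2(14.01) + 8(1.008) + 32.06 + 4(16.00) = 132.144 g/mol.
n(H2SO4) = 212.30 g / 98.076 g/mol = 2.1646 mol.
From the equation the H2SO4:(NH4)2SO4 mole ratio is 1:1, so n((NH4)2SO4) = 2.1646 × 1/1 = 2.1646 mol.
Mass of (NH4)2SO4 = 2.1646 mol × 132.144 g/mol = 286.05 g.
This is the theoretical yield. Percent yield = 194.0 g / 286.05 g × 100% = 67.821%.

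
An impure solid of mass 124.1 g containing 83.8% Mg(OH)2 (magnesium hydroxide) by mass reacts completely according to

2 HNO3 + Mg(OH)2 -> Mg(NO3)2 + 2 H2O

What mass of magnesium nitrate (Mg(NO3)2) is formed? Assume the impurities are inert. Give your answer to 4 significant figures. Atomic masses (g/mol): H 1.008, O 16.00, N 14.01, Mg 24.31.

Mass of pure Mg(OH)2 = 124.1 g × 0.838 = 104.00 g.
M(Mg(OH)2) = 24.31 + 2(16.00) + 2(1.008) = 58.326 g/mol.
M(Mg(NO3)2) = 24.31 + 2(14.01) + 6(16.00) = 148.33 g/mol.
n(Mg(OH)2) = 104.00 g / 58.326 g/mol = 1.7830 mol.
From the equation the Mg(OH)2:Mg(NO3)2 mole ratio is 1:1, so n(Mg(NO3)2) = 1.7830 × 1/1 = 1.7830 mol.
Mass of Mg(NO3)2 = 1.7830 mol × 148.33 g/mol = 264.47 g.

264.5 g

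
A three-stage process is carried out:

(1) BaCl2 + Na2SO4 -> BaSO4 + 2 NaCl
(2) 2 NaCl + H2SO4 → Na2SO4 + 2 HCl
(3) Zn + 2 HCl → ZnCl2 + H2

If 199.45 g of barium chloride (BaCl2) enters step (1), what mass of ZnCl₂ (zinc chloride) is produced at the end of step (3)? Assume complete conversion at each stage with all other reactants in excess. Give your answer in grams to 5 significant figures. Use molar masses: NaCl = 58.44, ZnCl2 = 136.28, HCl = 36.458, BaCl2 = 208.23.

n(BaCl2) = 199.45 / 208.23 = 0.957835 mol.
Reaction (1): BaCl2→NaCl ratio 1:2 ⇒ n(NaCl) = 1.91567 mol.
Reaction (2): NaCl→HCl ratio 2:2 ⇒ n(HCl) = 1.91567 mol.
Reaction (3): HCl→ZnCl2 ratio 2:1 ⇒ n(ZnCl2) = 0.957835 mol.
Mass of ZnCl2 = 0.957835 × 136.28 = 130.534 g.

130.53 g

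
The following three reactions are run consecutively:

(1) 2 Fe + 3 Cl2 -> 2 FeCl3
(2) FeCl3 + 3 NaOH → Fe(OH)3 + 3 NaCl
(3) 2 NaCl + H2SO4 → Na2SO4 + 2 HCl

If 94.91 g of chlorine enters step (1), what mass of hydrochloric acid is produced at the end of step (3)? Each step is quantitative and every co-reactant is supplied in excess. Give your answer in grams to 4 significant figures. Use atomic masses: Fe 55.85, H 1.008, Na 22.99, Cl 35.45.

97.61 g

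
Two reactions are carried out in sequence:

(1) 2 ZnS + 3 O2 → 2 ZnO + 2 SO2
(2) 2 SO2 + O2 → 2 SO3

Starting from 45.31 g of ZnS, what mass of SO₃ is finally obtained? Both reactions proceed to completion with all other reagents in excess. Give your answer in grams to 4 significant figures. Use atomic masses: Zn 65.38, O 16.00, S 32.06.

M(ZnS) = 65.38 + 32.06 = 97.44 g/mol.
M(SO3) = 32.06 + 3(16.00) = 80.06 g/mol.
n(ZnS) = 45.310 / 97.44 = 0.46500 mol.
Step 1 gives a 2:2 ratio of ZnS to SO2, so n(SO2) = 0.46500 mol.
In step 2 the SO2:SO3 ratio is 2:2, so n(SO3) = 0.46500 mol.
Mass of SO3 = 0.46500 × 80.06 = 37.228 g.

37.23 g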